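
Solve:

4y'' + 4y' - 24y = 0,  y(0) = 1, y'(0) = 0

General solution: y = C₁e^(2x) + C₂e^(-3x)
Applying ICs: C₁ = 3/5, C₂ = 2/5
Particular solution: y = (3/5)e^(2x) + (2/5)e^(-3x)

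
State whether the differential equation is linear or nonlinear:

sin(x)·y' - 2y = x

Linear (y and its derivatives appear to the first power only, no products of y terms)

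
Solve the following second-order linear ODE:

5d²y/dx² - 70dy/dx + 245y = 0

Characteristic equation: 5r² - 70r + 245 = 0
Divide by 5: r² - 14r + 49 = 0
Factored: (r - 7)² = 0
Repeated root: r = 7
General solution: y = (C₁ + C₂x)e^(7x)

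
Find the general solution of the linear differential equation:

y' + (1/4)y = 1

Using integrating factor method:

General solution: y = 4 + Ce^(-x/4)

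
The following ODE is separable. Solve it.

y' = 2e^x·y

Separating variables and integrating:
ln|y| = 2e^x + C

General solution: y = Ce^(2e^x)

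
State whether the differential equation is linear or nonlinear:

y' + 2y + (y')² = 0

Nonlinear ((y')² term)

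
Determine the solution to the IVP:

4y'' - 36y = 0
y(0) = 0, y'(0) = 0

General solution: y = C₁e^(3x) + C₂e^(-3x)
Applying ICs: C₁ = 0, C₂ = 0
Particular solution: y = 0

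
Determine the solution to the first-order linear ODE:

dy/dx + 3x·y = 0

Using integrating factor method:

General solution: y = Ce^(-3x^2/2)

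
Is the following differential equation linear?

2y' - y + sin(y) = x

No. Nonlinear (sin(y) is nonlinear in y)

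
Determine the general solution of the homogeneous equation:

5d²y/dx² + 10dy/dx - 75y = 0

Characteristic equation: 5r² + 10r - 75 = 0
Divide by 5: r² + 2r - 15 = 0
Roots: r = 3, -5 (distinct real)
General solution: y = C₁e^(3x) + C₂e^(-5x)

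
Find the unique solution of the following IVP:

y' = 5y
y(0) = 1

General solution: y = Ce^(5x)
Applying IC y(0) = 1:
Particular solution: y = e^(5x)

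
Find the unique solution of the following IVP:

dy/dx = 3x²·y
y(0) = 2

General solution: y = Ce^(x³)
Applying IC y(0) = 2:
Particular solution: y = 2e^(x³)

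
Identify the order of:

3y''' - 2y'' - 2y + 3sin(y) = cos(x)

The order is 3 (highest derivative is of order 3).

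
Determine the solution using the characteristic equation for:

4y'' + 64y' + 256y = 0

Characteristic equation: 4r² + 64r + 256 = 0
Divide by 4: r² + 16r + 64 = 0
Factored: (r + 8)² = 0
Repeated root: r = -8
General solution: y = (C₁ + C₂x)e^(-8x)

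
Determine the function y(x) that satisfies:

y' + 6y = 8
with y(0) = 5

General solution: y = 4/3 + Ce^(-6x)
Applying y(0) = 5: C = 5 - 4/3 = 11/3
Particular solution: y = 4/3 + (11/3)e^(-6x)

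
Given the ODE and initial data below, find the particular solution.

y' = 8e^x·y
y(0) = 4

General solution: y = Ce^(8e^x)
Applying IC y(0) = 4:
Particular solution: y = 4e^(8(e^x - 1))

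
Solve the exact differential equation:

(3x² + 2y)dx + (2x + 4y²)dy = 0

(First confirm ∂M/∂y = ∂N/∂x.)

Verify exactness: ∂M/∂y = ∂N/∂x ✓
Find F(x,y) such that ∂F/∂x = M, ∂F/∂y = N
Solution: x³ + 2xy + 4y³/3 = C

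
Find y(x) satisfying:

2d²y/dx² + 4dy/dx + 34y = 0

Characteristic equation: 2r² + 4r + 34 = 0
Divide by 2: r² + 2r + 17 = 0
Roots: r = -1 ± 4i (complex conjugates)
General solution: y = e^(-x)(C₁cos(4x) + C₂sin(4x))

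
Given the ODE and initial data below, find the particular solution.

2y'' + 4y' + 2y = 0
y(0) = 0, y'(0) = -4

General solution: y = (C₁ + C₂x)e^(-x)
Repeated root r = -1
Applying ICs: C₁ = 0, C₂ = -4
Particular solution: y = -4xe^(-x)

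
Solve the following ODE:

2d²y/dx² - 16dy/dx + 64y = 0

Characteristic equation: 2r² - 16r + 64 = 0
Divide by 2: r² - 8r + 32 = 0
Roots: r = 4 ± 4i (complex conjugates)
General solution: y = e^(4x)(C₁cos(4x) + C₂sin(4x))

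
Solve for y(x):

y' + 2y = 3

Using integrating factor method:

General solution: y = 3/2 + Ce^(-2x)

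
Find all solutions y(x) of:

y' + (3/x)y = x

Using integrating factor method:

General solution: y = (1/5)x^2 + Cx^(-3)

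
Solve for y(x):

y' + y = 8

Using integrating factor method:

General solution: y = 8 + Ce^(-x)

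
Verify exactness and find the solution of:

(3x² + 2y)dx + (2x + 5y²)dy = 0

Verify exactness: ∂M/∂y = ∂N/∂x ✓
Find F(x,y) such that ∂F/∂x = M, ∂F/∂y = N
Solution: x³ + 2xy + 5y³/3 = C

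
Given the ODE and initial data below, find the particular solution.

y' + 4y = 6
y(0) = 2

General solution: y = 3/2 + Ce^(-4x)
Applying y(0) = 2: C = 2 - 3/2 = 1/2
Particular solution: y = 3/2 + (1/2)e^(-4x)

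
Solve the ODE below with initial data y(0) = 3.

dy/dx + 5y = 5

General solution: y = 1 + Ce^(-5x)
Applying y(0) = 3: C = 3 - 1 = 2
Particular solution: y = 1 + 2e^(-5x)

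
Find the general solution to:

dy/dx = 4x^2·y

Separating variables and integrating:
ln|y| = 4x^3/3 + C

General solution: y = Ce^(4x^3/3)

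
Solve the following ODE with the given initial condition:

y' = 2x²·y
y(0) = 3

General solution: y = Ce^(2x³/3)
Applying IC y(0) = 3:
Particular solution: y = 3e^(2x³/3)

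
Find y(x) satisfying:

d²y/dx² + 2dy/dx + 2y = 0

Characteristic equation: r² + 2r + 2 = 0
Roots: r = -1 ± i (complex conjugates)
General solution: y = e^(-x)(C₁cos(x) + C₂sin(x))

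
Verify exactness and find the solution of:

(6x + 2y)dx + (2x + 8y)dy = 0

Verify exactness: ∂M/∂y = ∂N/∂x ✓
Find F(x,y) such that ∂F/∂x = M, ∂F/∂y = N
Solution: 3x² + 2xy + 4y² = C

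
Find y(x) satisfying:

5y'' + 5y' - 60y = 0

Characteristic equation: 5r² + 5r - 60 = 0
Divide by 5: r² + r - 12 = 0
Roots: r = 3, -4 (distinct real)
General solution: y = C₁e^(3x) + C₂e^(-4x)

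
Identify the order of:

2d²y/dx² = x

The order is 2 (highest derivative is of order 2).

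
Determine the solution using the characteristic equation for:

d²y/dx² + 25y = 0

Characteristic equation: r² + 25 = 0
Roots: r = ±5i (complex conjugates)
General solution: y = C₁cos(5x) + C₂sin(5x)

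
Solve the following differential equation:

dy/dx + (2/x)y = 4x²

Using integrating factor method:

General solution: y = (4/5)x^3 + Cx^(-2)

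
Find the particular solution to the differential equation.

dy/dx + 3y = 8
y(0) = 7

General solution: y = 8/3 + Ce^(-3x)
Applying y(0) = 7: C = 7 - 8/3 = 13/3
Particular solution: y = 8/3 + (13/3)e^(-3x)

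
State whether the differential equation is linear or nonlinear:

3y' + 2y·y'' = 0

Nonlinear (y·y'' term)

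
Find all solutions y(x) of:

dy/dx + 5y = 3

Using integrating factor method:

General solution: y = 3/5 + Ce^(-5x)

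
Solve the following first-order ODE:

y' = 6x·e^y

Separating variables and integrating:
-e^(-y) = 3x² + C

General solution: y = -ln(C - 3x²)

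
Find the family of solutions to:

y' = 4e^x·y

Separating variables and integrating:
ln|y| = 4e^x + C

General solution: y = Ce^(4e^x)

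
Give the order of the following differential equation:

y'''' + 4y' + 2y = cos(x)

The order is 4 (highest derivative is of order 4).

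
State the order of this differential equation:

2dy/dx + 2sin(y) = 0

The order is 1 (highest derivative is of order 1).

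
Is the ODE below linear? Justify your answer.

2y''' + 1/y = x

No. Nonlinear (1/y term)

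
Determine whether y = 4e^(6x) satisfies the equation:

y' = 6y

Verification:
y = 4e^(6x)
y' = 24e^(6x)
6y = 24e^(6x)
y' = 6y ✓

Yes, it is a solution.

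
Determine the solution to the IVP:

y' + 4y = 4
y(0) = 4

General solution: y = 1 + Ce^(-4x)
Applying y(0) = 4: C = 4 - 1 = 3
Particular solution: y = 1 + 3e^(-4x)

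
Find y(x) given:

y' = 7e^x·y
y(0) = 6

General solution: y = Ce^(7e^x)
Applying IC y(0) = 6:
Particular solution: y = 6e^(7(e^x - 1))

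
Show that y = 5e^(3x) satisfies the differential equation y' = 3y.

Verification:
y = 5e^(3x)
y' = 15e^(3x)
3y = 15e^(3x)
y' = 3y ✓

Yes, it is a solution.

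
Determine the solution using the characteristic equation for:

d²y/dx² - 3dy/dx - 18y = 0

Characteristic equation: r² - 3r - 18 = 0
Roots: r = 6, -3 (distinct real)
General solution: y = C₁e^(6x) + C₂e^(-3x)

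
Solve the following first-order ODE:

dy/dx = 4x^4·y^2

Separating variables and integrating:
-1/y = 4x^5/5 + C

General solution: y^-1 = (-4/5)x^5 + C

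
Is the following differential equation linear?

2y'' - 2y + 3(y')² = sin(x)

No. Nonlinear ((y')² term)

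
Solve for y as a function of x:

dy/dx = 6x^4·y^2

Separating variables and integrating:
-1/y = 6x^5/5 + C

General solution: y^-1 = (-6/5)x^5 + C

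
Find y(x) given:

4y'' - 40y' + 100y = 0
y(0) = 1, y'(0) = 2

General solution: y = (C₁ + C₂x)e^(5x)
Repeated root r = 5
Applying ICs: C₁ = 1, C₂ = -3
Particular solution: y = (1 - 3x)e^(5x)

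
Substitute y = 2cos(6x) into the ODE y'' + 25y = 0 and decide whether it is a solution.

Verification:
y'' = -72cos(6x)
y'' + 25y ≠ 0 (frequency mismatch: got 36 instead of 25)

No, it is not a solution.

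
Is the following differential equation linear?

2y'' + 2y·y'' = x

No. Nonlinear (y·y'' term)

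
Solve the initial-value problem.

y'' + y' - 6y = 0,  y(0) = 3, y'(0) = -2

General solution: y = C₁e^(2x) + C₂e^(-3x)
Applying ICs: C₁ = 7/5, C₂ = 8/5
Particular solution: y = (7/5)e^(2x) + (8/5)e^(-3x)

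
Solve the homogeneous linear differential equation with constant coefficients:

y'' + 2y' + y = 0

Characteristic equation: r² + 2r + 1 = 0
Factored: (r + 1)² = 0
Repeated root: r = -1
General solution: y = (C₁ + C₂x)e^(-x)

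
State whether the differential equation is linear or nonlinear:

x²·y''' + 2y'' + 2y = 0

Linear (y and its derivatives appear to the first power only, no products of y terms)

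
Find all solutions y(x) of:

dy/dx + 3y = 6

Using integrating factor method:

General solution: y = 2 + Ce^(-3x)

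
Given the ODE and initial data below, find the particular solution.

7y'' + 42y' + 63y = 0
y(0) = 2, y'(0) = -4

General solution: y = (C₁ + C₂x)e^(-3x)
Repeated root r = -3
Applying ICs: C₁ = 2, C₂ = 2
Particular solution: y = (2 + 2x)e^(-3x)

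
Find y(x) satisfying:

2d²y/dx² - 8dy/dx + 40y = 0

Characteristic equation: 2r² - 8r + 40 = 0
Divide by 2: r² - 4r + 20 = 0
Roots: r = 2 ± 4i (complex conjugates)
General solution: y = e^(2x)(C₁cos(4x) + C₂sin(4x))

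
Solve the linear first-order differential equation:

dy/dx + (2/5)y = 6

Using integrating factor method:

General solution: y = 15 + Ce^(-2x/5)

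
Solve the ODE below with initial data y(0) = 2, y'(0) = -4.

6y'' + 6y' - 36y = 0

General solution: y = C₁e^(2x) + C₂e^(-3x)
Applying ICs: C₁ = 2/5, C₂ = 8/5
Particular solution: y = (2/5)e^(2x) + (8/5)e^(-3x)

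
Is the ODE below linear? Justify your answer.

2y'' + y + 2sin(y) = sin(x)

No. Nonlinear (sin(y) is nonlinear in y)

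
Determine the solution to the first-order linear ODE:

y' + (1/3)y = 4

Using integrating factor method:

General solution: y = 12 + Ce^(-x/3)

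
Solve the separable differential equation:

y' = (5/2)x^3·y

Separating variables and integrating:
ln|y| = 5x^4/8 + C

General solution: y = Ce^(5x^4/8)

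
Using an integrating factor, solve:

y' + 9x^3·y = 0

Using integrating factor method:

General solution: y = Ce^(-9x^4/4)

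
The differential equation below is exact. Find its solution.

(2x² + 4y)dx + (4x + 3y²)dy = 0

Verify exactness: ∂M/∂y = ∂N/∂x ✓
Find F(x,y) such that ∂F/∂x = M, ∂F/∂y = N
Solution: 2x³/3 + 4xy + y³ = C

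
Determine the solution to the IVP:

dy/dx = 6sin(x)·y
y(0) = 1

General solution: y = Ce^(-6cos(x))
Applying IC y(0) = 1:
Particular solution: y = e^(6(1-cos(x)))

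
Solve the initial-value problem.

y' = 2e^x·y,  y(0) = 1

General solution: y = Ce^(2e^x)
Applying IC y(0) = 1:
Particular solution: y = e^(2(e^x - 1))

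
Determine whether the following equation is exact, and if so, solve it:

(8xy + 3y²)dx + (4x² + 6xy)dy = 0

Verify exactness: ∂M/∂y = ∂N/∂x ✓
Find F(x,y) such that ∂F/∂x = M, ∂F/∂y = N
Solution: 4x²y + 3xy² = C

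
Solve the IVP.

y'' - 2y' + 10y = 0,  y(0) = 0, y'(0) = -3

General solution: y = e^x(C₁cos(3x) + C₂sin(3x))
Complex roots r = 1 ± 3i
Applying ICs: C₁ = 0, C₂ = -1
Particular solution: y = e^x(-sin(3x))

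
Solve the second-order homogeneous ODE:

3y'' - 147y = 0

Characteristic equation: 3r² - 147 = 0
Divide by 3: r² - 49 = 0
Roots: r = 7, -7 (distinct real)
General solution: y = C₁e^(7x) + C₂e^(-7x)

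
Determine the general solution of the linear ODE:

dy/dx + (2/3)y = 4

Using integrating factor method:

General solution: y = 6 + Ce^(-2x/3)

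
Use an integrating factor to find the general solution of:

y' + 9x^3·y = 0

Using integrating factor method:

General solution: y = Ce^(-9x^4/4)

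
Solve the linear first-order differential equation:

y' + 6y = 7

Using integrating factor method:

General solution: y = 7/6 + Ce^(-6x)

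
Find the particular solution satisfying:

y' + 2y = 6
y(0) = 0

General solution: y = 3 + Ce^(-2x)
Applying y(0) = 0: C = 0 - 3 = -3
Particular solution: y = 3 - 3e^(-2x)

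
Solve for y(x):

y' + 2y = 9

Using integrating factor method:

General solution: y = 9/2 + Ce^(-2x)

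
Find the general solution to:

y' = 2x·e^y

Separating variables and integrating:
-e^(-y) = x² + C

General solution: y = -ln(C - x²)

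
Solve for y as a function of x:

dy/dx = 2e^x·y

Separating variables and integrating:
ln|y| = 2e^x + C

General solution: y = Ce^(2e^x)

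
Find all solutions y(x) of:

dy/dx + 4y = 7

Using integrating factor method:

General solution: y = 7/4 + Ce^(-4x)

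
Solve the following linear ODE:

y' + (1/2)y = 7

Using integrating factor method:

General solution: y = 14 + Ce^(-x/2)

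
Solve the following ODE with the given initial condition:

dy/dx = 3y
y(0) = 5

General solution: y = Ce^(3x)
Applying IC y(0) = 5:
Particular solution: y = 5e^(3x)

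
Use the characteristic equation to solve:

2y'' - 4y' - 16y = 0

Characteristic equation: 2r² - 4r - 16 = 0
Divide by 2: r² - 2r - 8 = 0
Roots: r = 4, -2 (distinct real)
General solution: y = C₁e^(4x) + C₂e^(-2x)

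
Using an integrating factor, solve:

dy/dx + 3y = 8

Using integrating factor method:

General solution: y = 8/3 + Ce^(-3x)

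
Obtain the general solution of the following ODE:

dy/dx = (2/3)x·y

Separating variables and integrating:
ln|y| = x^2/3 + C

General solution: y = Ce^(x^2/3)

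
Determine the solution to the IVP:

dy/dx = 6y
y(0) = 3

General solution: y = Ce^(6x)
Applying IC y(0) = 3:
Particular solution: y = 3e^(6x)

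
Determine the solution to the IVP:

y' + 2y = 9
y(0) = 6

General solution: y = 9/2 + Ce^(-2x)
Applying y(0) = 6: C = 6 - 9/2 = 3/2
Particular solution: y = 9/2 + (3/2)e^(-2x)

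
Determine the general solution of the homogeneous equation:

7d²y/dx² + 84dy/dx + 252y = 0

Characteristic equation: 7r² + 84r + 252 = 0
Divide by 7: r² + 12r + 36 = 0
Factored: (r + 6)² = 0
Repeated root: r = -6
General solution: y = (C₁ + C₂x)e^(-6x)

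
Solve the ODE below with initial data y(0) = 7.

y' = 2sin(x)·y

General solution: y = Ce^(-2cos(x))
Applying IC y(0) = 7:
Particular solution: y = 7e^(2(1-cos(x)))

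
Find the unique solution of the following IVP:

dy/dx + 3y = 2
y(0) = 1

General solution: y = 2/3 + Ce^(-3x)
Applying y(0) = 1: C = 1 - 2/3 = 1/3
Particular solution: y = 2/3 + (1/3)e^(-3x)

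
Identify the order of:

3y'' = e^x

The order is 2 (highest derivative is of order 2).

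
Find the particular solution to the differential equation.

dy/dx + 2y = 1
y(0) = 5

General solution: y = 1/2 + Ce^(-2x)
Applying y(0) = 5: C = 5 - 1/2 = 9/2
Particular solution: y = 1/2 + (9/2)e^(-2x)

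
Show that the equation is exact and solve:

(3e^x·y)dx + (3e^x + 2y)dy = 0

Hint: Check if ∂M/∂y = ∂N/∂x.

Verify exactness: ∂M/∂y = ∂N/∂x ✓
Find F(x,y) such that ∂F/∂x = M, ∂F/∂y = N
Solution: 3e^x·y + y² = C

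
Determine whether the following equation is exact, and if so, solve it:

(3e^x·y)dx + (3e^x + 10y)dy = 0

Verify exactness: ∂M/∂y = ∂N/∂x ✓
Find F(x,y) such that ∂F/∂x = M, ∂F/∂y = N
Solution: 3e^x·y + 5y² = C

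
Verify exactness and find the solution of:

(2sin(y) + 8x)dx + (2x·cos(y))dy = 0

Verify exactness: ∂M/∂y = ∂N/∂x ✓
Find F(x,y) such that ∂F/∂x = M, ∂F/∂y = N
Solution: 2x·sin(y) + 4x² = C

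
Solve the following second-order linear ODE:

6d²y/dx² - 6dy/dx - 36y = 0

Characteristic equation: 6r² - 6r - 36 = 0
Divide by 6: r² - r - 6 = 0
Roots: r = 3, -2 (distinct real)
General solution: y = C₁e^(3x) + C₂e^(-2x)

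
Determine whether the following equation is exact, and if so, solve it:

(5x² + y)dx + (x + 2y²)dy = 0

Verify exactness: ∂M/∂y = ∂N/∂x ✓
Find F(x,y) such that ∂F/∂x = M, ∂F/∂y = N
Solution: 5x³/3 + xy + 2y³/3 = C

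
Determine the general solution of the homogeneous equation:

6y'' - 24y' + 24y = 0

Characteristic equation: 6r² - 24r + 24 = 0
Divide by 6: r² - 4r + 4 = 0
Factored: (r - 2)² = 0
Repeated root: r = 2
General solution: y = (C₁ + C₂x)e^(2x)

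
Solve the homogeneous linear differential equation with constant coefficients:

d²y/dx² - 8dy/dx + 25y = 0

Characteristic equation: r² - 8r + 25 = 0
Roots: r = 4 ± 3i (complex conjugates)
General solution: y = e^(4x)(C₁cos(3x) + C₂sin(3x))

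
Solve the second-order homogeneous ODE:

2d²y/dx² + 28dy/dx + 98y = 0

Characteristic equation: 2r² + 28r + 98 = 0
Divide by 2: r² + 14r + 49 = 0
Factored: (r + 7)² = 0
Repeated root: r = -7
General solution: y = (C₁ + C₂x)e^(-7x)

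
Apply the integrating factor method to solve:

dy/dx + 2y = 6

Using integrating factor method:

General solution: y = 3 + Ce^(-2x)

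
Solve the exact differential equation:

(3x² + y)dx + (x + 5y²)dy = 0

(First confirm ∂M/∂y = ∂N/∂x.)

Verify exactness: ∂M/∂y = ∂N/∂x ✓
Find F(x,y) such that ∂F/∂x = M, ∂F/∂y = N
Solution: x³ + xy + 5y³/3 = C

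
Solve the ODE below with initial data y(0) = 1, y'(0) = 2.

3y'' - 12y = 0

General solution: y = C₁e^(2x) + C₂e^(-2x)
Applying ICs: C₁ = 1, C₂ = 0
Particular solution: y = e^(2x)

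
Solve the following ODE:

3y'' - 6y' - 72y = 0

Characteristic equation: 3r² - 6r - 72 = 0
Divide by 3: r² - 2r - 24 = 0
Roots: r = 6, -4 (distinct real)
General solution: y = C₁e^(6x) + C₂e^(-4x)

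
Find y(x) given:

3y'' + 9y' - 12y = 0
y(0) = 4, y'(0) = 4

General solution: y = C₁e^x + C₂e^(-4x)
Applying ICs: C₁ = 4, C₂ = 0
Particular solution: y = 4e^x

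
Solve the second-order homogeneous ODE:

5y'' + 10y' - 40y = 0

Characteristic equation: 5r² + 10r - 40 = 0
Divide by 5: r² + 2r - 8 = 0
Roots: r = 2, -4 (distinct real)
General solution: y = C₁e^(2x) + C₂e^(-4x)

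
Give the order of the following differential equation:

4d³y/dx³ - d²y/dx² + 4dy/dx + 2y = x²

The order is 3 (highest derivative is of order 3).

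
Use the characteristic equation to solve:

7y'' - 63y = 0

Characteristic equation: 7r² - 63 = 0
Divide by 7: r² - 9 = 0
Roots: r = 3, -3 (distinct real)
General solution: y = C₁e^(3x) + C₂e^(-3x)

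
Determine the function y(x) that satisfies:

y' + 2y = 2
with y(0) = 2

General solution: y = 1 + Ce^(-2x)
Applying y(0) = 2: C = 2 - 1 = 1
Particular solution: y = 1 + e^(-2x)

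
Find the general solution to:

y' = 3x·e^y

Separating variables and integrating:
-e^(-y) = 3x²/2 + C

General solution: y = -ln(C - 3x²/2)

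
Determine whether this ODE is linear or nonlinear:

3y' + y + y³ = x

Nonlinear (y³ term)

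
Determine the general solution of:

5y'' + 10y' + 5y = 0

Characteristic equation: 5r² + 10r + 5 = 0
Divide by 5: r² + 2r + 1 = 0
Factored: (r + 1)² = 0
Repeated root: r = -1
General solution: y = (C₁ + C₂x)e^(-x)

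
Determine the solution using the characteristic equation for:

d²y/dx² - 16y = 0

Characteristic equation: r² - 16 = 0
Roots: r = 4, -4 (distinct real)
General solution: y = C₁e^(4x) + C₂e^(-4x)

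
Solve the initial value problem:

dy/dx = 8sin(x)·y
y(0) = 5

General solution: y = Ce^(-8cos(x))
Applying IC y(0) = 5:
Particular solution: y = 5e^(8(1-cos(x)))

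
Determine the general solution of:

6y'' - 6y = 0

Characteristic equation: 6r² - 6 = 0
Divide by 6: r² - 1 = 0
Roots: r = 1, -1 (distinct real)
General solution: y = C₁e^x + C₂e^(-x)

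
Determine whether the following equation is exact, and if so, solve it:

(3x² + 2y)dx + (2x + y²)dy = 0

Verify exactness: ∂M/∂y = ∂N/∂x ✓
Find F(x,y) such that ∂F/∂x = M, ∂F/∂y = N
Solution: x³ + 2xy + y³/3 = C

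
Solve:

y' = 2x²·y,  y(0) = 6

General solution: y = Ce^(2x³/3)
Applying IC y(0) = 6:
Particular solution: y = 6e^(2x³/3)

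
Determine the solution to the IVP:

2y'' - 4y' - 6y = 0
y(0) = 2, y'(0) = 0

General solution: y = C₁e^(3x) + C₂e^(-x)
Applying ICs: C₁ = 1/2, C₂ = 3/2
Particular solution: y = (1/2)e^(3x) + (3/2)e^(-x)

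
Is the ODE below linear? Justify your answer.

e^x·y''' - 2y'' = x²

Yes. Linear (y and its derivatives appear to the first power only, no products of y terms)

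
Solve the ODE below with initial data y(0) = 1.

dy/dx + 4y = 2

General solution: y = 1/2 + Ce^(-4x)
Applying y(0) = 1: C = 1 - 1/2 = 1/2
Particular solution: y = 1/2 + (1/2)e^(-4x)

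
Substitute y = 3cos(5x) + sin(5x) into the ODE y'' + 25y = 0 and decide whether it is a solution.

Verification:
y'' = -75cos(5x) - 25sin(5x)
y'' + 25y = 0 ✓

Yes, it is a solution.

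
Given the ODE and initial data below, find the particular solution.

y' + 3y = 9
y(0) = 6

General solution: y = 3 + Ce^(-3x)
Applying y(0) = 6: C = 6 - 3 = 3
Particular solution: y = 3 + 3e^(-3x)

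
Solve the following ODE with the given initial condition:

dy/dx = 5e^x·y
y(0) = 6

General solution: y = Ce^(5e^x)
Applying IC y(0) = 6:
Particular solution: y = 6e^(5(e^x - 1))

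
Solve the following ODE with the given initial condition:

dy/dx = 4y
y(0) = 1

General solution: y = Ce^(4x)
Applying IC y(0) = 1:
Particular solution: y = e^(4x)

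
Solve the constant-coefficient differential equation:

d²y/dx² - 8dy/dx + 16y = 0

Characteristic equation: r² - 8r + 16 = 0
Factored: (r - 4)² = 0
Repeated root: r = 4
General solution: y = (C₁ + C₂x)e^(4x)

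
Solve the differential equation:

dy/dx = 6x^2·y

Separating variables and integrating:
ln|y| = 2x^3 + C

General solution: y = Ce^(2x^3)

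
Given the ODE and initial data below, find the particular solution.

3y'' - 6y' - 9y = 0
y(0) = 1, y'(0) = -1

General solution: y = C₁e^(3x) + C₂e^(-x)
Applying ICs: C₁ = 0, C₂ = 1
Particular solution: y = e^(-x)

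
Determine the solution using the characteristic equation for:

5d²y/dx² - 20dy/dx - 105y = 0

Characteristic equation: 5r² - 20r - 105 = 0
Divide by 5: r² - 4r - 21 = 0
Roots: r = 7, -3 (distinct real)
General solution: y = C₁e^(7x) + C₂e^(-3x)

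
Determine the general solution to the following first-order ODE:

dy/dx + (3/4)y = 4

Using integrating factor method:

General solution: y = 16/3 + Ce^(-3x/4)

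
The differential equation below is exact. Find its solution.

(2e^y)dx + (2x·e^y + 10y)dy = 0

Verify exactness: ∂M/∂y = ∂N/∂x ✓
Find F(x,y) such that ∂F/∂x = M, ∂F/∂y = N
Solution: 2x·e^y + 5y² = C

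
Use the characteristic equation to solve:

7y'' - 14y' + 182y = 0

Characteristic equation: 7r² - 14r + 182 = 0
Divide by 7: r² - 2r + 26 = 0
Roots: r = 1 ± 5i (complex conjugates)
General solution: y = e^x(C₁cos(5x) + C₂sin(5x))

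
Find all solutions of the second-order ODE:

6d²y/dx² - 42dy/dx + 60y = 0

Characteristic equation: 6r² - 42r + 60 = 0
Divide by 6: r² - 7r + 10 = 0
Roots: r = 5, 2 (distinct real)
General solution: y = C₁e^(5x) + C₂e^(2x)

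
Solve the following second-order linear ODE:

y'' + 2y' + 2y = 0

Characteristic equation: r² + 2r + 2 = 0
Roots: r = -1 ± i (complex conjugates)
General solution: y = e^(-x)(C₁cos(x) + C₂sin(x))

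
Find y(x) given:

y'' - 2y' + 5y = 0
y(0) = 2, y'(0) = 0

General solution: y = e^x(C₁cos(2x) + C₂sin(2x))
Complex roots r = 1 ± 2i
Applying ICs: C₁ = 2, C₂ = -1
Particular solution: y = e^x(2cos(2x) - sin(2x))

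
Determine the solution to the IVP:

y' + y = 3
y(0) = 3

General solution: y = 3 + Ce^(-x)
Applying y(0) = 3: C = 3 - 3 = 0
Particular solution: y = 3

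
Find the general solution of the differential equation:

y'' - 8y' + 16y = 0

Characteristic equation: r² - 8r + 16 = 0
Factored: (r - 4)² = 0
Repeated root: r = 4
General solution: y = (C₁ + C₂x)e^(4x)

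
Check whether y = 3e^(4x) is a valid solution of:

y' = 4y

Verification:
y = 3e^(4x)
y' = 12e^(4x)
4y = 12e^(4x)
y' = 4y ✓

Yes, it is a solution.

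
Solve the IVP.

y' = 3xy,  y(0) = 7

General solution: y = Ce^(3x²/2)
Applying IC y(0) = 7:
Particular solution: y = 7e^(3x²/2)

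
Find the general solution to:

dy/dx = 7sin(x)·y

Separating variables and integrating:
ln|y| = -7cos(x) + C

General solution: y = Ce^(-7cos(x))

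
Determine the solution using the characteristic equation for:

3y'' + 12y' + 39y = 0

Characteristic equation: 3r² + 12r + 39 = 0
Divide by 3: r² + 4r + 13 = 0
Roots: r = -2 ± 3i (complex conjugates)
General solution: y = e^(-2x)(C₁cos(3x) + C₂sin(3x))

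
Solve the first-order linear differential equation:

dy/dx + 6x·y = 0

Using integrating factor method:

General solution: y = Ce^(-3x^2)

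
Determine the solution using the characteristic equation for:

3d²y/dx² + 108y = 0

Characteristic equation: 3r² + 108 = 0
Divide by 3: r² + 36 = 0
Roots: r = ±6i (complex conjugates)
General solution: y = C₁cos(6x) + C₂sin(6x)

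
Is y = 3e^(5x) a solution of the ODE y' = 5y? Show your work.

Verification:
y = 3e^(5x)
y' = 15e^(5x)
5y = 15e^(5x)
y' = 5y ✓

Yes, it is a solution.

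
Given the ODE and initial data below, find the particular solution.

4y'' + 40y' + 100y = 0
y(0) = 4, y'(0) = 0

General solution: y = (C₁ + C₂x)e^(-5x)
Repeated root r = -5
Applying ICs: C₁ = 4, C₂ = 20
Particular solution: y = (4 + 20x)e^(-5x)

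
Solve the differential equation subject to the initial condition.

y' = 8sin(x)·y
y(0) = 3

General solution: y = Ce^(-8cos(x))
Applying IC y(0) = 3:
Particular solution: y = 3e^(8(1-cos(x)))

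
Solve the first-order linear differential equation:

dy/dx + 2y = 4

Using integrating factor method:

General solution: y = 2 + Ce^(-2x)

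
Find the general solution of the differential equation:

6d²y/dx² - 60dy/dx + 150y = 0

Characteristic equation: 6r² - 60r + 150 = 0
Divide by 6: r² - 10r + 25 = 0
Factored: (r - 5)² = 0
Repeated root: r = 5
General solution: y = (C₁ + C₂x)e^(5x)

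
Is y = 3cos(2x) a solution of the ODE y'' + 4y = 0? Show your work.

Verification:
y'' = -12cos(2x)
y'' + 4y = 0 ✓

Yes, it is a solution.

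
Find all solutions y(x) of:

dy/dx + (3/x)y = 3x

Using integrating factor method:

General solution: y = (3/5)x^2 + Cx^(-3)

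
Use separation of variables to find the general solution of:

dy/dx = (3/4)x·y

Separating variables and integrating:
ln|y| = 3x^2/8 + C

General solution: y = Ce^(3x^2/8)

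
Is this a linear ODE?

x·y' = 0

Yes. Linear (y and its derivatives appear to the first power only, no products of y terms)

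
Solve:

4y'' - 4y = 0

Characteristic equation: 4r² - 4 = 0
Divide by 4: r² - 1 = 0
Roots: r = 1, -1 (distinct real)
General solution: y = C₁e^x + C₂e^(-x)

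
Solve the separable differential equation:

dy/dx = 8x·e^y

Separating variables and integrating:
-e^(-y) = 4x² + C

General solution: y = -ln(C - 4x²)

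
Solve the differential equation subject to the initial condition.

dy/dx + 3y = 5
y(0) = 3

General solution: y = 5/3 + Ce^(-3x)
Applying y(0) = 3: C = 3 - 5/3 = 4/3
Particular solution: y = 5/3 + (4/3)e^(-3x)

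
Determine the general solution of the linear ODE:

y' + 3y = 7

Using integrating factor method:

General solution: y = 7/3 + Ce^(-3x)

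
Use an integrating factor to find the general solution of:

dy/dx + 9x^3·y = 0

Using integrating factor method:

General solution: y = Ce^(-9x^4/4)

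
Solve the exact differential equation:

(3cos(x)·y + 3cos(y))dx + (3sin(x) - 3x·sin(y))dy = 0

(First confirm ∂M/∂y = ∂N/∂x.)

Verify exactness: ∂M/∂y = ∂N/∂x ✓
Find F(x,y) such that ∂F/∂x = M, ∂F/∂y = N
Solution: 3sin(x)·y + 3x·cos(y) = C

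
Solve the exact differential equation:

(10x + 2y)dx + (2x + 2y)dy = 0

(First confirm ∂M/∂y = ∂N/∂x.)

Verify exactness: ∂M/∂y = ∂N/∂x ✓
Find F(x,y) such that ∂F/∂x = M, ∂F/∂y = N
Solution: 5x² + 2xy + y² = C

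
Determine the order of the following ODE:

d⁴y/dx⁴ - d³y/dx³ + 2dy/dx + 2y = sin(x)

The order is 4 (highest derivative is of order 4).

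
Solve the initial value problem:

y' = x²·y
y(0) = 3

General solution: y = Ce^(x³/3)
Applying IC y(0) = 3:
Particular solution: y = 3e^(x³/3)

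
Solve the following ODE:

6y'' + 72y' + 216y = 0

Characteristic equation: 6r² + 72r + 216 = 0
Divide by 6: r² + 12r + 36 = 0
Factored: (r + 6)² = 0
Repeated root: r = -6
General solution: y = (C₁ + C₂x)e^(-6x)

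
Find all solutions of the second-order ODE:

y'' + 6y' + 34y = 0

Characteristic equation: r² + 6r + 34 = 0
Roots: r = -3 ± 5i (complex conjugates)
General solution: y = e^(-3x)(C₁cos(5x) + C₂sin(5x))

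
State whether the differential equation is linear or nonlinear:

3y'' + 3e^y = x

Nonlinear (e^y is nonlinear in y)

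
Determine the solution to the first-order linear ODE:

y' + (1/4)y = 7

Using integrating factor method:

General solution: y = 28 + Ce^(-x/4)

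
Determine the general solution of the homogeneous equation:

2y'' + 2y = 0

Characteristic equation: 2r² + 2 = 0
Divide by 2: r² + 1 = 0
Roots: r = ±i (complex conjugates)
General solution: y = C₁cos(x) + C₂sin(x)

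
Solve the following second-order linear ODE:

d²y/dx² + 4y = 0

Characteristic equation: r² + 4 = 0
Roots: r = ±2i (complex conjugates)
General solution: y = C₁cos(2x) + C₂sin(2x)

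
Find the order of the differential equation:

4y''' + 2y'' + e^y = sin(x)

The order is 3 (highest derivative is of order 3).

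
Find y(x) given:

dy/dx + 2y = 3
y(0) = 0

General solution: y = 3/2 + Ce^(-2x)
Applying y(0) = 0: C = 0 - 3/2 = -3/2
Particular solution: y = 3/2 - (3/2)e^(-2x)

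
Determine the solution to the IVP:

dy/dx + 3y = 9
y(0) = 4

General solution: y = 3 + Ce^(-3x)
Applying y(0) = 4: C = 4 - 3 = 1
Particular solution: y = 3 + e^(-3x)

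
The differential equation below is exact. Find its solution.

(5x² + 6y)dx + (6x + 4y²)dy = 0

Verify exactness: ∂M/∂y = ∂N/∂x ✓
Find F(x,y) such that ∂F/∂x = M, ∂F/∂y = N
Solution: 5x³/3 + 6xy + 4y³/3 = C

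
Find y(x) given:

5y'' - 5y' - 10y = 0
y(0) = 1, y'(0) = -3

General solution: y = C₁e^(2x) + C₂e^(-x)
Applying ICs: C₁ = -2/3, C₂ = 5/3
Particular solution: y = -(2/3)e^(2x) + (5/3)e^(-x)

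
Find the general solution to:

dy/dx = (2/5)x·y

Separating variables and integrating:
ln|y| = x^2/5 + C

General solution: y = Ce^(x^2/5)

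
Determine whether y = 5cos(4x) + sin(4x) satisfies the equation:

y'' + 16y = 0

Verification:
y'' = -80cos(4x) - 16sin(4x)
y'' + 16y = 0 ✓

Yes, it is a solution.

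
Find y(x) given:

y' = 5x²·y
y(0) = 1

General solution: y = Ce^(5x³/3)
Applying IC y(0) = 1:
Particular solution: y = e^(5x³/3)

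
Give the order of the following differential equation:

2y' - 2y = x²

The order is 1 (highest derivative is of order 1).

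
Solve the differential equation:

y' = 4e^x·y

Separating variables and integrating:
ln|y| = 4e^x + C

General solution: y = Ce^(4e^x)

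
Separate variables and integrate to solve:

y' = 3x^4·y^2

Separating variables and integrating:
-1/y = 3x^5/5 + C

General solution: y^-1 = (-3/5)x^5 + C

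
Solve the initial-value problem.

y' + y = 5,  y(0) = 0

General solution: y = 5 + Ce^(-x)
Applying y(0) = 0: C = 0 - 5 = -5
Particular solution: y = 5 - 5e^(-x)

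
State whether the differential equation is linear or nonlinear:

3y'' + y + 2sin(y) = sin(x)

Nonlinear (sin(y) is nonlinear in y)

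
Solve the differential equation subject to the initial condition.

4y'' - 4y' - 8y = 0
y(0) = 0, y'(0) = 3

General solution: y = C₁e^(2x) + C₂e^(-x)
Applying ICs: C₁ = 1, C₂ = -1
Particular solution: y = e^(2x) - e^(-x)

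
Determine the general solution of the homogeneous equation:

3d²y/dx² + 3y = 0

Characteristic equation: 3r² + 3 = 0
Divide by 3: r² + 1 = 0
Roots: r = ±i (complex conjugates)
General solution: y = C₁cos(x) + C₂sin(x)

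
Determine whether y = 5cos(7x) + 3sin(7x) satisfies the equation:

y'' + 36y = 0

Verification:
y'' = -245cos(7x) - 147sin(7x)
y'' + 36y ≠ 0 (frequency mismatch: got 49 instead of 36)

No, it is not a solution.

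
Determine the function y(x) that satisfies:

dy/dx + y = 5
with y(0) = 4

General solution: y = 5 + Ce^(-x)
Applying y(0) = 4: C = 4 - 5 = -1
Particular solution: y = 5 - e^(-x)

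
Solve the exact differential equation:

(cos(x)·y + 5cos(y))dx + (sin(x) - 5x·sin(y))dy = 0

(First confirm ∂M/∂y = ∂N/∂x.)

Verify exactness: ∂M/∂y = ∂N/∂x ✓
Find F(x,y) such that ∂F/∂x = M, ∂F/∂y = N
Solution: sin(x)·y + 5x·cos(y) = C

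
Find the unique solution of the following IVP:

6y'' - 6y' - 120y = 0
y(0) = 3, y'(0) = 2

General solution: y = C₁e^(5x) + C₂e^(-4x)
Applying ICs: C₁ = 14/9, C₂ = 13/9
Particular solution: y = (14/9)e^(5x) + (13/9)e^(-4x)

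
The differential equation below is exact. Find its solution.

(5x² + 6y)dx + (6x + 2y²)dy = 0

Verify exactness: ∂M/∂y = ∂N/∂x ✓
Find F(x,y) such that ∂F/∂x = M, ∂F/∂y = N
Solution: 5x³/3 + 6xy + 2y³/3 = C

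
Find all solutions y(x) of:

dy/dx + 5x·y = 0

Using integrating factor method:

General solution: y = Ce^(-5x^2/2)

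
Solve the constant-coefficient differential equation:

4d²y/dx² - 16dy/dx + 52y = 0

Characteristic equation: 4r² - 16r + 52 = 0
Divide by 4: r² - 4r + 13 = 0
Roots: r = 2 ± 3i (complex conjugates)
General solution: y = e^(2x)(C₁cos(3x) + C₂sin(3x))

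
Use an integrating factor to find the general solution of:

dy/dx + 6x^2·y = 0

Using integrating factor method:

General solution: y = Ce^(-2x^3)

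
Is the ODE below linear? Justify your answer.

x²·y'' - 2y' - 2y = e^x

Yes. Linear (y and its derivatives appear to the first power only, no products of y terms)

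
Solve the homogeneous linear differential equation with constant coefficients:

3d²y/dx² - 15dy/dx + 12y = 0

Characteristic equation: 3r² - 15r + 12 = 0
Divide by 3: r² - 5r + 4 = 0
Roots: r = 1, 4 (distinct real)
General solution: y = C₁e^x + C₂e^(4x)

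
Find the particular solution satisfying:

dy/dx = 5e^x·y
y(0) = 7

General solution: y = Ce^(5e^x)
Applying IC y(0) = 7:
Particular solution: y = 7e^(5(e^x - 1))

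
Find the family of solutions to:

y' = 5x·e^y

Separating variables and integrating:
-e^(-y) = 5x²/2 + C

General solution: y = -ln(C - 5x²/2)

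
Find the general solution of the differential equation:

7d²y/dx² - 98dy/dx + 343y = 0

Characteristic equation: 7r² - 98r + 343 = 0
Divide by 7: r² - 14r + 49 = 0
Factored: (r - 7)² = 0
Repeated root: r = 7
General solution: y = (C₁ + C₂x)e^(7x)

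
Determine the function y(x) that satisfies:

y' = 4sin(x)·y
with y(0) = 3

General solution: y = Ce^(-4cos(x))
Applying IC y(0) = 3:
Particular solution: y = 3e^(4(1-cos(x)))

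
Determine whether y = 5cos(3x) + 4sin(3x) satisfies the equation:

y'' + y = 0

Verification:
y'' = -45cos(3x) - 36sin(3x)
y'' + y ≠ 0 (frequency mismatch: got 9 instead of 1)

No, it is not a solution.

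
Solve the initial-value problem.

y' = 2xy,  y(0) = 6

General solution: y = Ce^(x²)
Applying IC y(0) = 6:
Particular solution: y = 6e^(x²)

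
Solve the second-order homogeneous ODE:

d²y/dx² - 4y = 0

Characteristic equation: r² - 4 = 0
Roots: r = 2, -2 (distinct real)
General solution: y = C₁e^(2x) + C₂e^(-2x)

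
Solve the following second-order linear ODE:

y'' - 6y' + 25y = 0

Characteristic equation: r² - 6r + 25 = 0
Roots: r = 3 ± 4i (complex conjugates)
General solution: y = e^(3x)(C₁cos(4x) + C₂sin(4x))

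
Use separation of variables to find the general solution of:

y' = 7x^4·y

Separating variables and integrating:
ln|y| = 7x^5/5 + C

General solution: y = Ce^(7x^5/5)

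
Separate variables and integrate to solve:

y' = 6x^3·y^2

Separating variables and integrating:
-1/y = 3x^4/2 + C

General solution: y^-1 = (-3/2)x^4 + C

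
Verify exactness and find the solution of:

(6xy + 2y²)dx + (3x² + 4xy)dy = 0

Verify exactness: ∂M/∂y = ∂N/∂x ✓
Find F(x,y) such that ∂F/∂x = M, ∂F/∂y = N
Solution: 3x²y + 2xy² = C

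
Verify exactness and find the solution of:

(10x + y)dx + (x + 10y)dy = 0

Verify exactness: ∂M/∂y = ∂N/∂x ✓
Find F(x,y) such that ∂F/∂x = M, ∂F/∂y = N
Solution: 5x² + xy + 5y² = C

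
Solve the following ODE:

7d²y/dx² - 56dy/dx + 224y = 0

Characteristic equation: 7r² - 56r + 224 = 0
Divide by 7: r² - 8r + 32 = 0
Roots: r = 4 ± 4i (complex conjugates)
General solution: y = e^(4x)(C₁cos(4x) + C₂sin(4x))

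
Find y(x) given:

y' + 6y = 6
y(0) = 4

General solution: y = 1 + Ce^(-6x)
Applying y(0) = 4: C = 4 - 1 = 3
Particular solution: y = 1 + 3e^(-6x)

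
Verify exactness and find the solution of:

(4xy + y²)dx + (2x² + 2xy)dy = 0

Verify exactness: ∂M/∂y = ∂N/∂x ✓
Find F(x,y) such that ∂F/∂x = M, ∂F/∂y = N
Solution: 2x²y + xy² = C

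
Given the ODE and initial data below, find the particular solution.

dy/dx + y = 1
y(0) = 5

General solution: y = 1 + Ce^(-x)
Applying y(0) = 5: C = 5 - 1 = 4
Particular solution: y = 1 + 4e^(-x)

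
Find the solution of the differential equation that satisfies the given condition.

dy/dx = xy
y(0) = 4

General solution: y = Ce^(x²/2)
Applying IC y(0) = 4:
Particular solution: y = 4e^(x²/2)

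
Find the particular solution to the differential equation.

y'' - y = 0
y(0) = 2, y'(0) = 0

General solution: y = C₁e^x + C₂e^(-x)
Applying ICs: C₁ = 1, C₂ = 1
Particular solution: y = e^x + e^(-x)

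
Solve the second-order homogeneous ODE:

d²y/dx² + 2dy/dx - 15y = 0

Characteristic equation: r² + 2r - 15 = 0
Roots: r = 3, -5 (distinct real)
General solution: y = C₁e^(3x) + C₂e^(-5x)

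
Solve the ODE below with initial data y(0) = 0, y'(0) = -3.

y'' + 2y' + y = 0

General solution: y = (C₁ + C₂x)e^(-x)
Repeated root r = -1
Applying ICs: C₁ = 0, C₂ = -3
Particular solution: y = -3xe^(-x)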